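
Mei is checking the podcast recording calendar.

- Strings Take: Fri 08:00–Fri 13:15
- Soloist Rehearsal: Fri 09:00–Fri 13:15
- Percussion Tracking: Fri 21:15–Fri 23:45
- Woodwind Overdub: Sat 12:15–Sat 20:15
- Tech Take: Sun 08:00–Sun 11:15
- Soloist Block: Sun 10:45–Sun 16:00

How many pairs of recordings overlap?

2

Sorted by start: Strings Take, Soloist Rehearsal, Percussion Tracking, Woodwind Overdub, Tech Take, Soloist Block.
Soloist Rehearsal starts before Strings Take ends → Strings Take and Soloist Rehearsal overlap.
Percussion Tracking starts after Strings Take ends; Strings Take is clear from here.
Percussion Tracking starts after Soloist Rehearsal ends; Soloist Rehearsal is clear from here.
Woodwind Overdub starts after Percussion Tracking ends; Percussion Tracking is clear from here.
Tech Take starts after Woodwind Overdub ends; Woodwind Overdub is clear from here.
Soloist Block starts before Tech Take ends → Tech Take and Soloist Block overlap.
Overlapping pairs: Soloist Block & Tech Take, Soloist Rehearsal & Strings Take — 2 in total.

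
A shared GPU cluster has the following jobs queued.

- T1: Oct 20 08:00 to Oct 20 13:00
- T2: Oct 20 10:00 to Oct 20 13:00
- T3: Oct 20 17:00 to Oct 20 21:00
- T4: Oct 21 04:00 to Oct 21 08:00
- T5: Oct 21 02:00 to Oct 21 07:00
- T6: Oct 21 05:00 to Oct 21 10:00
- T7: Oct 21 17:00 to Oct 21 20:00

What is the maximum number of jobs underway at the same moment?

Sort all start/end points and keep a running count:
Oct 20 08:00 start T1 → 1
Oct 20 10:00 start T2 → 2
Oct 20 13:00 end T1 → 1
Oct 20 13:00 end T2 → 0
Oct 20 17:00 start T3 → 1
Oct 20 21:00 end T3 → 0
Oct 21 02:00 start T5 → 1
Oct 21 04:00 start T4 → 2
Oct 21 05:00 start T6 → 3
Oct 21 07:00 end T5 → 2
Oct 21 08:00 end T4 → 1
Oct 21 10:00 end T6 → 0
Oct 21 17:00 start T7 → 1
Oct 21 20:00 end T7 → 0
Peak is 3, at Oct 21 05:00 (T4, T5, T6).

3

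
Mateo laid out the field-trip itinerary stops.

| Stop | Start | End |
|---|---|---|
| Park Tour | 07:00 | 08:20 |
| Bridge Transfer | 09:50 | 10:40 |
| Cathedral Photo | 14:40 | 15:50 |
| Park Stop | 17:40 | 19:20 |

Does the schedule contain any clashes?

No

Sorted by start: Park Tour, Bridge Transfer, Cathedral Photo, Park Stop.
Bridge Transfer starts after Park Tour ends — done with Park Tour.
Cathedral Photo starts after Bridge Transfer ends — done with Bridge Transfer.
Park Stop starts after Cathedral Photo ends.
Every pair is clear; the schedule has no overlaps.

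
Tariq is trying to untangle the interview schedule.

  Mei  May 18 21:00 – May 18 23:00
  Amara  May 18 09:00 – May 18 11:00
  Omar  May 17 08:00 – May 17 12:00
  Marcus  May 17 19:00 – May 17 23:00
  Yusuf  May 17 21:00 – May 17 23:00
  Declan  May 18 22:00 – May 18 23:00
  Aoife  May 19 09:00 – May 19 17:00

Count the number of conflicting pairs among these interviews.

2

Sorted by start: Omar, Marcus, Yusuf, Amara, Mei, Declan, Aoife.
Marcus starts after Omar ends, so nothing later overlaps Omar either.
Yusuf starts before Marcus ends → Marcus and Yusuf overlap.
Amara starts after Marcus ends, so nothing later overlaps Marcus either.
Amara starts after Yusuf ends, so nothing later overlaps Yusuf either.
Mei starts after Amara ends, so nothing later overlaps Amara either.
Declan starts before Mei ends → Mei and Declan overlap.
Aoife starts after Mei ends.
Aoife starts after Declan ends.
Overlapping pairs: Declan & Mei, Marcus & Yusuf — 2 in total.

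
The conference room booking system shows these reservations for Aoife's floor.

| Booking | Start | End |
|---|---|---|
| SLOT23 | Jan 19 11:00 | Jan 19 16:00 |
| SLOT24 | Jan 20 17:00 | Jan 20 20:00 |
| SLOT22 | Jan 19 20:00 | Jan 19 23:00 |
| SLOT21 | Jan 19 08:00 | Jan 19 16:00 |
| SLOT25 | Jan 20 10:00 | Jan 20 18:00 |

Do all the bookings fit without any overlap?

No

Check each pair: they overlap iff neither finishes before the other starts.
Sorted by start: SLOT21, SLOT23, SLOT22, SLOT25, SLOT24.
SLOT23 starts before SLOT21 ends → SLOT21 and SLOT23 overlap.
That's a conflict, so the schedule is not conflict-free.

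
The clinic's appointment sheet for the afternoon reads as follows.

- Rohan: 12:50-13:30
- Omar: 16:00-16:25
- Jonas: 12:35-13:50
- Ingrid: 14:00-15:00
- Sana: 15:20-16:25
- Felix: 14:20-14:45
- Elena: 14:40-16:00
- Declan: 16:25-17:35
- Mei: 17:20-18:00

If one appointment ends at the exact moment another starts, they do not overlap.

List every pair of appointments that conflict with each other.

Sorted by start: Jonas, Rohan, Ingrid, Felix, Elena, Sana, Omar, Declan, Mei.
Rohan starts before Jonas ends → Jonas and Rohan overlap.
Ingrid starts after Jonas ends, so nothing later overlaps Jonas either.
Ingrid starts after Rohan ends, so nothing later overlaps Rohan either.
Felix starts before Ingrid ends → Ingrid and Felix overlap.
Elena starts before Ingrid ends → Ingrid and Elena overlap.
Sana starts after Ingrid ends, so nothing later overlaps Ingrid either.
Elena starts before Felix ends → Felix and Elena overlap.
Sana starts after Felix ends, so nothing later overlaps Felix either.
Sana starts before Elena ends → Elena and Sana overlap.
Omar starts exactly when Elena ends (back-to-back, no overlap), so nothing later overlaps Elena either.
Omar starts before Sana ends → Sana and Omar overlap.
Declan starts exactly when Sana ends (back-to-back, no overlap), so nothing later overlaps Sana either.
Declan starts exactly when Omar ends (back-to-back, no overlap), so nothing later overlaps Omar either.
Mei starts before Declan ends → Declan and Mei overlap.

Declan & Mei, Elena & Felix, Elena & Ingrid, Elena & Sana, Felix & Ingrid, Jonas & Rohan, Omar & Sana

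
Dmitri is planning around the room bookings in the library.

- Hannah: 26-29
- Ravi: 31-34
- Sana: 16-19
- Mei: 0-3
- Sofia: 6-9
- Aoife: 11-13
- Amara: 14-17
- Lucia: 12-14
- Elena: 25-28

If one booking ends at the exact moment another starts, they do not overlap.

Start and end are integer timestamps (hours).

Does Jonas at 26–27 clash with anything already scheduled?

Mei: ends 3 at or before Jonas starts 26 → clear.
Sofia: ends 9 at or before Jonas starts 26 → clear.
Aoife: ends 13 at or before Jonas starts 26 → clear.
Lucia: ends 14 at or before Jonas starts 26 → clear.
Amara: ends 17 at or before Jonas starts 26 → clear.
Sana: ends 19 at or before Jonas starts 26 → clear.
Elena: starts 25 before Jonas ends 27, and ends 28 after Jonas starts 26 → overlap.
Hannah: starts 26 before Jonas ends 27, and ends 29 after Jonas starts 26 → overlap.
Ravi: starts 31 at or after Jonas ends 27 → clear.
Jonas overlaps Elena, Hannah.

Yes — it overlaps Elena, Hannah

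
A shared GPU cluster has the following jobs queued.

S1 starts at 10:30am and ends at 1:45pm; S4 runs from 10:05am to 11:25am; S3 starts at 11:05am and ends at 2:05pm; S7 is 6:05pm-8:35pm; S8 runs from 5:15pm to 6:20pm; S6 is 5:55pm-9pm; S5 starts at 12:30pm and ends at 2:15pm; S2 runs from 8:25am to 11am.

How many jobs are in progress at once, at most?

Sweep the timeline, counting +1 at each start and −1 at each end (ends before starts at a tie):
8:25am start S2 → 1
10:05am start S4 → 2
10:30am start S1 → 3
11am end S2 → 2
11:05am start S3 → 3
11:25am end S4 → 2
12:30pm start S5 → 3
1:45pm end S1 → 2
2:05pm end S3 → 1
2:15pm end S5 → 0
5:15pm start S8 → 1
5:55pm start S6 → 2
6:05pm start S7 → 3
6:20pm end S8 → 2
8:35pm end S7 → 1
9pm end S6 → 0
Peak is 3, at 10:30am (S1, S2, S4).

3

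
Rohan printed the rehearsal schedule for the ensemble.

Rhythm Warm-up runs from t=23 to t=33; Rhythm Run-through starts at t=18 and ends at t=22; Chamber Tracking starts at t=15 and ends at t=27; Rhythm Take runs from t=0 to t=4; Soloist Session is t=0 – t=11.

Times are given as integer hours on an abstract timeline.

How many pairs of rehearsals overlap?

Sorted by start: Rhythm Take, Soloist Session, Chamber Tracking, Rhythm Run-through, Rhythm Warm-up.
Soloist Session starts before Rhythm Take ends → Rhythm Take and Soloist Session overlap.
Chamber Tracking starts after Rhythm Take ends; Rhythm Take is clear from here.
Chamber Tracking starts after Soloist Session ends; Soloist Session is clear from here.
Rhythm Run-through starts before Chamber Tracking ends → Chamber Tracking and Rhythm Run-through overlap.
Rhythm Warm-up starts before Chamber Tracking ends → Chamber Tracking and Rhythm Warm-up overlap.
Rhythm Warm-up starts after Rhythm Run-through ends.
Overlapping pairs: Chamber Tracking & Rhythm Run-through, Chamber Tracking & Rhythm Warm-up, Rhythm Take & Soloist Session — 3 in total.

3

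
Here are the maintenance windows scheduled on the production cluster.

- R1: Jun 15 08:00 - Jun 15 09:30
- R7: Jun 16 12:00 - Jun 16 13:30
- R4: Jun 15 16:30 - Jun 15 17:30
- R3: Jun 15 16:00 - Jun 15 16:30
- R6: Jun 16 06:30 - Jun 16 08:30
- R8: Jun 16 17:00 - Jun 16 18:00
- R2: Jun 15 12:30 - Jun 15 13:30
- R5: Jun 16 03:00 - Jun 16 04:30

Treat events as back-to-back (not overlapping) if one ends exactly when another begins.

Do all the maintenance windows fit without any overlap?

Sorted by start: R1, R2, R3, R4, R5, R6, R7, R8.
R2 starts after R1 ends — done with R1.
R3 starts after R2 ends — done with R2.
R4 starts exactly when R3 ends (back-to-back, no overlap) — done with R3.
R5 starts after R4 ends — done with R4.
R6 starts after R5 ends — done with R5.
R7 starts after R6 ends — done with R6.
R8 starts after R7 ends.
Every pair is clear; the schedule has no overlaps.

Yes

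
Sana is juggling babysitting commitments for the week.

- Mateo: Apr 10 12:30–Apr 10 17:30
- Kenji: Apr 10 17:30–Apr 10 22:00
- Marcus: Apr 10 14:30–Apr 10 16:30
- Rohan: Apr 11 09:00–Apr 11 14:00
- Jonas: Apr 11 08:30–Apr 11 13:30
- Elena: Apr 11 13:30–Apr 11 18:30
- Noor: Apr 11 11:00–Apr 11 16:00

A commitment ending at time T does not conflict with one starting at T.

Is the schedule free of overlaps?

No

Sorted by start: Mateo, Marcus, Kenji, Jonas, Rohan, Noor, Elena.
Marcus starts before Mateo ends → Mateo and Marcus overlap.
That's a conflict, so the schedule is not conflict-free.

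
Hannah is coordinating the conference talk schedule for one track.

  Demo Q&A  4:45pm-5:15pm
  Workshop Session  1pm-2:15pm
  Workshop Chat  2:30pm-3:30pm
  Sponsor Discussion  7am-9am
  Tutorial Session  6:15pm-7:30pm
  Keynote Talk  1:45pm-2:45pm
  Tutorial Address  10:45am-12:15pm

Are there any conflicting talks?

Yes

Sorted by start: Sponsor Discussion, Tutorial Address, Workshop Session, Keynote Talk, Workshop Chat, Demo Q&A, Tutorial Session.
Tutorial Address starts after Sponsor Discussion ends — done with Sponsor Discussion.
Workshop Session starts after Tutorial Address ends — done with Tutorial Address.
Keynote Talk starts before Workshop Session ends → Workshop Session and Keynote Talk overlap.
That's a conflict, so the schedule is not conflict-free.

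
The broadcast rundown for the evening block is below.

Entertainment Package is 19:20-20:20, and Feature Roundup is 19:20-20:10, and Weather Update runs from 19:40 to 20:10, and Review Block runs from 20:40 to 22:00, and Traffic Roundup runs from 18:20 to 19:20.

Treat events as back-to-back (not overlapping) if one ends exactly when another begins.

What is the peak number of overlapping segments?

Sort all start/end points and keep a running count:
18:20 start Traffic Roundup → 1
19:20 end Traffic Roundup → 0
19:20 start Entertainment Package → 1
19:20 start Feature Roundup → 2
19:40 start Weather Update → 3
20:10 end Feature Roundup → 2
20:10 end Weather Update → 1
20:20 end Entertainment Package → 0
20:40 start Review Block → 1
22:00 end Review Block → 0
Peak is 3, at 19:40 (Entertainment Package, Feature Roundup, Weather Update).

3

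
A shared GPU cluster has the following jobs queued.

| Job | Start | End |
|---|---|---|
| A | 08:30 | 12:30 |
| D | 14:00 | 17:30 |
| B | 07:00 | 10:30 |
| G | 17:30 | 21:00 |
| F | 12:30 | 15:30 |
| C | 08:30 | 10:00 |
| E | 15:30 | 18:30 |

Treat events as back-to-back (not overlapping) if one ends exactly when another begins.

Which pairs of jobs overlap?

Sorted by start: B, A, C, F, D, E, G.
A starts before B ends → B and A overlap.
C starts before B ends → B and C overlap.
F starts after B ends, so nothing later overlaps B either.
C starts before A ends → A and C overlap.
F starts exactly when A ends (back-to-back, no overlap), so nothing later overlaps A either.
F starts after C ends, so nothing later overlaps C either.
D starts before F ends → F and D overlap.
E starts exactly when F ends (back-to-back, no overlap), so nothing later overlaps F either.
E starts before D ends → D and E overlap.
G starts exactly when D ends (back-to-back, no overlap).
G starts before E ends → E and G overlap.

A & B, A & C, B & C, D & E, D & F, E & G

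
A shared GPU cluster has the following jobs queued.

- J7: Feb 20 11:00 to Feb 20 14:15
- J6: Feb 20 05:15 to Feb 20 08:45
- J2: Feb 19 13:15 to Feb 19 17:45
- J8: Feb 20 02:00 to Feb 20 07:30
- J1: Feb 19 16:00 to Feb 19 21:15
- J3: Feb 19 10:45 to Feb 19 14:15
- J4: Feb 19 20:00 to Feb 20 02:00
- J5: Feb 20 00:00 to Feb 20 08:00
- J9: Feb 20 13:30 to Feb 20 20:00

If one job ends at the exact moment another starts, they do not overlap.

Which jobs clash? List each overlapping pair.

J1 & J2, J1 & J4, J2 & J3, J4 & J5, J5 & J6, J5 & J8, J6 & J8, J7 & J9

Sorted by start: J3, J2, J1, J4, J5, J8, J6, J7, J9.
J2 starts before J3 ends → J3 and J2 overlap.
J1 starts after J3 ends; J3 is clear from here.
J1 starts before J2 ends → J2 and J1 overlap.
J4 starts after J2 ends; J2 is clear from here.
J4 starts before J1 ends → J1 and J4 overlap.
J5 starts after J1 ends; J1 is clear from here.
J5 starts before J4 ends → J4 and J5 overlap.
J8 starts exactly when J4 ends (back-to-back, no overlap); J4 is clear from here.
J8 starts before J5 ends → J5 and J8 overlap.
J6 starts before J5 ends → J5 and J6 overlap.
J7 starts after J5 ends; J5 is clear from here.
J6 starts before J8 ends → J8 and J6 overlap.
J7 starts after J8 ends; J8 is clear from here.
J7 starts after J6 ends; J6 is clear from here.
J9 starts before J7 ends → J7 and J9 overlap.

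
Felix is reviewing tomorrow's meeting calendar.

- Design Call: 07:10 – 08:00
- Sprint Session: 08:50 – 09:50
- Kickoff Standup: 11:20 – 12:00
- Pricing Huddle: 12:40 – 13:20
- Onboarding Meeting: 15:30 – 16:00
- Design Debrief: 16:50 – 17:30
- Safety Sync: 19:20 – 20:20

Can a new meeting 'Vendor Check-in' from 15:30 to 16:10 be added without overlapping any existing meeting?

Design Call: ends 08:00 at or before Vendor Check-in starts 15:30 → clear.
Sprint Session: ends 09:50 at or before Vendor Check-in starts 15:30 → clear.
Kickoff Standup: ends 12:00 at or before Vendor Check-in starts 15:30 → clear.
Pricing Huddle: ends 13:20 at or before Vendor Check-in starts 15:30 → clear.
Onboarding Meeting: starts 15:30 before Vendor Check-in ends 16:10, and ends 16:00 after Vendor Check-in starts 15:30 → overlap.
Design Debrief: starts 16:50 at or after Vendor Check-in ends 16:10 → clear.
Safety Sync: starts 19:20 at or after Vendor Check-in ends 16:10 → clear.
Vendor Check-in overlaps Onboarding Meeting.

No — it overlaps Onboarding Meeting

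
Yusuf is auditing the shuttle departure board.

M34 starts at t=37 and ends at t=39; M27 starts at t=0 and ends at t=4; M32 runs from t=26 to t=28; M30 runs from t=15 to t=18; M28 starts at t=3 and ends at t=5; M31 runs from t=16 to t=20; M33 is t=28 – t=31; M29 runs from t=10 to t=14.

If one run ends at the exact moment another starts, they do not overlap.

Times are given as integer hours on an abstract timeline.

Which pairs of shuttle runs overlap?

M27 & M28, M30 & M31

Check each pair: they overlap iff neither finishes before the other starts.
Sorted by start: M27, M28, M29, M30, M31, M32, M33, M34.
M28 starts before M27 ends → M27 and M28 overlap.
M29 starts after M27 ends, so M27 has no further overlaps.
M29 starts after M28 ends, so M28 has no further overlaps.
M30 starts after M29 ends, so M29 has no further overlaps.
M31 starts before M30 ends → M30 and M31 overlap.
M32 starts after M30 ends, so M30 has no further overlaps.
M32 starts after M31 ends, so M31 has no further overlaps.
M33 starts exactly when M32 ends (back-to-back, no overlap), so M32 has no further overlaps.
M34 starts after M33 ends.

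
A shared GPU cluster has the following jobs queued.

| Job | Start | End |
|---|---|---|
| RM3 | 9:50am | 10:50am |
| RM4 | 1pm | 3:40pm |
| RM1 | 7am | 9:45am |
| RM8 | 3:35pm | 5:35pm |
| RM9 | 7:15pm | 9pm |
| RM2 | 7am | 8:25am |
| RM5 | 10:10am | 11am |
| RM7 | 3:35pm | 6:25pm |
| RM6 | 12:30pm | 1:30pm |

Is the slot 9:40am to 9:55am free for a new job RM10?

No — it overlaps RM1, RM3

RM1: starts 7am before RM10 ends 9:55am, and ends 9:45am after RM10 starts 9:40am → overlap.
RM2: ends 8:25am at or before RM10 starts 9:40am → clear.
RM3: starts 9:50am before RM10 ends 9:55am, and ends 10:50am after RM10 starts 9:40am → overlap.
RM5: starts 10:10am at or after RM10 ends 9:55am → clear.
RM6: starts 12:30pm at or after RM10 ends 9:55am → clear.
RM4: starts 1pm at or after RM10 ends 9:55am → clear.
RM7: starts 3:35pm at or after RM10 ends 9:55am → clear.
RM8: starts 3:35pm at or after RM10 ends 9:55am → clear.
RM9: starts 7:15pm at or after RM10 ends 9:55am → clear.
RM10 overlaps RM1, RM3.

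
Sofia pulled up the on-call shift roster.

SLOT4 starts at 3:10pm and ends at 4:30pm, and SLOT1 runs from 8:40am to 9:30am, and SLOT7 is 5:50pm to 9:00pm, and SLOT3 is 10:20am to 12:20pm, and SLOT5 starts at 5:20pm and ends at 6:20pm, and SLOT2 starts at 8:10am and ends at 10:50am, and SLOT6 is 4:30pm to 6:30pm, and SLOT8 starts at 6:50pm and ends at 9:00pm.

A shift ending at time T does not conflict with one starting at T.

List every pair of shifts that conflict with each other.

SLOT1 & SLOT2, SLOT2 & SLOT3, SLOT5 & SLOT6, SLOT5 & SLOT7, SLOT6 & SLOT7, SLOT7 & SLOT8

Two intervals overlap when each starts before the other ends.
Sorted by start: SLOT2, SLOT1, SLOT3, SLOT4, SLOT6, SLOT5, SLOT7, SLOT8.
SLOT1 starts before SLOT2 ends → SLOT2 and SLOT1 overlap.
SLOT3 starts before SLOT2 ends → SLOT2 and SLOT3 overlap.
SLOT4 starts after SLOT2 ends, so nothing later overlaps SLOT2 either.
SLOT3 starts after SLOT1 ends, so nothing later overlaps SLOT1 either.
SLOT4 starts after SLOT3 ends, so nothing later overlaps SLOT3 either.
SLOT6 starts exactly when SLOT4 ends (back-to-back, no overlap), so nothing later overlaps SLOT4 either.
SLOT5 starts before SLOT6 ends → SLOT6 and SLOT5 overlap.
SLOT7 starts before SLOT6 ends → SLOT6 and SLOT7 overlap.
SLOT8 starts after SLOT6 ends.
SLOT7 starts before SLOT5 ends → SLOT5 and SLOT7 overlap.
SLOT8 starts after SLOT5 ends.
SLOT8 starts before SLOT7 ends → SLOT7 and SLOT8 overlap.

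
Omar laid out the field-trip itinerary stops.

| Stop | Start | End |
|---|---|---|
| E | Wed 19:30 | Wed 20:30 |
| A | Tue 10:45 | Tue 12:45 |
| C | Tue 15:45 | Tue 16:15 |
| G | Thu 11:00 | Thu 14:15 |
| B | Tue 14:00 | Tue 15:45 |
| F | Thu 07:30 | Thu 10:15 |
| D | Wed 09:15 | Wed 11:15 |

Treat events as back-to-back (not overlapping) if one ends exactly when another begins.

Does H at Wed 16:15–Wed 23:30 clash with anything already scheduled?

A: ends Tue 12:45 at or before H starts Wed 16:15 → clear.
B: ends Tue 15:45 at or before H starts Wed 16:15 → clear.
C: ends Tue 16:15 at or before H starts Wed 16:15 → clear.
D: ends Wed 11:15 at or before H starts Wed 16:15 → clear.
E: starts Wed 19:30 before H ends Wed 23:30, and ends Wed 20:30 after H starts Wed 16:15 → overlap.
F: starts Thu 07:30 at or after H ends Wed 23:30 → clear.
G: starts Thu 11:00 at or after H ends Wed 23:30 → clear.
H overlaps E.

Yes — it overlaps E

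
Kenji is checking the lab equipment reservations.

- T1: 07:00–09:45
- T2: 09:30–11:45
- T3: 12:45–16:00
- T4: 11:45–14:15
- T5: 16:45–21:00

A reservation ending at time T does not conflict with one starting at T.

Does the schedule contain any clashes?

Yes

Check each pair: they overlap iff neither finishes before the other starts.
Sorted by start: T1, T2, T4, T3, T5.
T2 starts before T1 ends → T1 and T2 overlap.
That's a conflict, so the schedule is not conflict-free.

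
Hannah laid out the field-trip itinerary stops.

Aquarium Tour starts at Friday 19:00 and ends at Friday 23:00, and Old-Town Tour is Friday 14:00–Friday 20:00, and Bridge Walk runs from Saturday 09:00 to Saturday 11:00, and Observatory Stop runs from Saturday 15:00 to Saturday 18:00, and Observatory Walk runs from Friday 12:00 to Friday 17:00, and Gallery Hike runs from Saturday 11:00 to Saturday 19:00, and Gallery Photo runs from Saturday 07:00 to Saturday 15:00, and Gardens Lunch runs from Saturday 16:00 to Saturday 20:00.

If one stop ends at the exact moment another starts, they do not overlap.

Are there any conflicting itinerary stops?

Yes

Check each pair: they overlap iff neither finishes before the other starts.
Sorted by start: Observatory Walk, Old-Town Tour, Aquarium Tour, Gallery Photo, Bridge Walk, Gallery Hike, Observatory Stop, Gardens Lunch.
Old-Town Tour starts before Observatory Walk ends → Observatory Walk and Old-Town Tour overlap.
That's a conflict, so the schedule is not conflict-free.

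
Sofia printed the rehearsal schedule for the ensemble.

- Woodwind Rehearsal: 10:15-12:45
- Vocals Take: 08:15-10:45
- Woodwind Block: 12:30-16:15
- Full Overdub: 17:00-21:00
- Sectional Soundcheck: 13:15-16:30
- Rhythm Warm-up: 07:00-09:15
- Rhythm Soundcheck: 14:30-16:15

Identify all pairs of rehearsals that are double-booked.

Rhythm Soundcheck & Sectional Soundcheck, Rhythm Soundcheck & Woodwind Block, Rhythm Warm-up & Vocals Take, Sectional Soundcheck & Woodwind Block, Vocals Take & Woodwind Rehearsal, Woodwind Block & Woodwind Rehearsal

Sorted by start: Rhythm Warm-up, Vocals Take, Woodwind Rehearsal, Woodwind Block, Sectional Soundcheck, Rhythm Soundcheck, Full Overdub.
Vocals Take starts before Rhythm Warm-up ends → Rhythm Warm-up and Vocals Take overlap.
Woodwind Rehearsal starts after Rhythm Warm-up ends, so nothing later overlaps Rhythm Warm-up either.
Woodwind Rehearsal starts before Vocals Take ends → Vocals Take and Woodwind Rehearsal overlap.
Woodwind Block starts after Vocals Take ends, so nothing later overlaps Vocals Take either.
Woodwind Block starts before Woodwind Rehearsal ends → Woodwind Rehearsal and Woodwind Block overlap.
Sectional Soundcheck starts after Woodwind Rehearsal ends, so nothing later overlaps Woodwind Rehearsal either.
Sectional Soundcheck starts before Woodwind Block ends → Woodwind Block and Sectional Soundcheck overlap.
Rhythm Soundcheck starts before Woodwind Block ends → Woodwind Block and Rhythm Soundcheck overlap.
Full Overdub starts after Woodwind Block ends.
Rhythm Soundcheck starts before Sectional Soundcheck ends → Sectional Soundcheck and Rhythm Soundcheck overlap.
Full Overdub starts after Sectional Soundcheck ends.
Full Overdub starts after Rhythm Soundcheck ends.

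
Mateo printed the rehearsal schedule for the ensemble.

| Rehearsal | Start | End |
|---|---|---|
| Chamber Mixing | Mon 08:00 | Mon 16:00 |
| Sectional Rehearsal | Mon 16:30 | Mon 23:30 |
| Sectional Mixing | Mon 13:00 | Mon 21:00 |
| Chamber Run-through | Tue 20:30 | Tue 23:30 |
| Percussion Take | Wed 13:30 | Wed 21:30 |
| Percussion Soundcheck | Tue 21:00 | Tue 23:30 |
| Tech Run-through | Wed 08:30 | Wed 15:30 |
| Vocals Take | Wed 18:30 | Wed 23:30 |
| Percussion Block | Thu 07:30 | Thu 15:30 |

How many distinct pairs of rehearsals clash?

Sorted by start: Chamber Mixing, Sectional Mixing, Sectional Rehearsal, Chamber Run-through, Percussion Soundcheck, Tech Run-through, Percussion Take, Vocals Take, Percussion Block.
Sectional Mixing starts before Chamber Mixing ends → Chamber Mixing and Sectional Mixing overlap.
Sectional Rehearsal starts after Chamber Mixing ends — done with Chamber Mixing.
Sectional Rehearsal starts before Sectional Mixing ends → Sectional Mixing and Sectional Rehearsal overlap.
Chamber Run-through starts after Sectional Mixing ends — done with Sectional Mixing.
Chamber Run-through starts after Sectional Rehearsal ends — done with Sectional Rehearsal.
Percussion Soundcheck starts before Chamber Run-through ends → Chamber Run-through and Percussion Soundcheck overlap.
Tech Run-through starts after Chamber Run-through ends — done with Chamber Run-through.
Tech Run-through starts after Percussion Soundcheck ends — done with Percussion Soundcheck.
Percussion Take starts before Tech Run-through ends → Tech Run-through and Percussion Take overlap.
Vocals Take starts after Tech Run-through ends — done with Tech Run-through.
Vocals Take starts before Percussion Take ends → Percussion Take and Vocals Take overlap.
Percussion Block starts after Percussion Take ends.
Percussion Block starts after Vocals Take ends.
Overlapping pairs: Chamber Mixing & Sectional Mixing, Chamber Run-through & Percussion Soundcheck, Percussion Take & Tech Run-through, Percussion Take & Vocals Take, Sectional Mixing & Sectional Rehearsal — 5 in total.

5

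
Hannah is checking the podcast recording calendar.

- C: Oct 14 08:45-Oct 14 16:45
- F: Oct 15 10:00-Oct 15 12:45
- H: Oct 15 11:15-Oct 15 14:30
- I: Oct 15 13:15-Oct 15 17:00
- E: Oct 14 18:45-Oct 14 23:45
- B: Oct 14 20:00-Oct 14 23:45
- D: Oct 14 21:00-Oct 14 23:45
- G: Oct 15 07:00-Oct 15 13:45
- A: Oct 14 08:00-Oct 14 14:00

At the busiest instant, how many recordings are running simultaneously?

3

Sort all start/end points and keep a running count:
Oct 14 08:00 start A → 1
Oct 14 08:45 start C → 2
Oct 14 14:00 end A → 1
Oct 14 16:45 end C → 0
Oct 14 18:45 start E → 1
Oct 14 20:00 start B → 2
Oct 14 21:00 start D → 3
Oct 14 23:45 end B → 2
Oct 14 23:45 end D → 1
Oct 14 23:45 end E → 0
Oct 15 07:00 start G → 1
Oct 15 10:00 start F → 2
Oct 15 11:15 start H → 3
Oct 15 12:45 end F → 2
Oct 15 13:15 start I → 3
Oct 15 13:45 end G → 2
Oct 15 14:30 end H → 1
Oct 15 17:00 end I → 0
Peak is 3, at Oct 14 21:00 (B, D, E).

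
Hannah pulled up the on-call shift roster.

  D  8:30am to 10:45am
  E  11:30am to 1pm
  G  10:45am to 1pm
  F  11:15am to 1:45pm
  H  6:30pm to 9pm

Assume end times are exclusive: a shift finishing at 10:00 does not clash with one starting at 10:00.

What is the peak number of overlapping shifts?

3

Sort all start/end points and keep a running count:
8:30am start D → 1
10:45am end D → 0
10:45am start G → 1
11:15am start F → 2
11:30am start E → 3
1pm end E → 2
1pm end G → 1
1:45pm end F → 0
6:30pm start H → 1
9pm end H → 0
Peak is 3, at 11:30am (E, F, G).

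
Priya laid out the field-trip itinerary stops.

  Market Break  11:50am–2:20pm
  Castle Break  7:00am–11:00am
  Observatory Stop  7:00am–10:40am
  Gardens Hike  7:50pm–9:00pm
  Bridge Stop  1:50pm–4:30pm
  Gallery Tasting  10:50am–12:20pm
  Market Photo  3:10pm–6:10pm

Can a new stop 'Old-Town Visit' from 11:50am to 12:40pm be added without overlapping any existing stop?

No — it overlaps Gallery Tasting, Market Break

Observatory Stop: ends 10:40am at or before Old-Town Visit starts 11:50am → clear.
Castle Break: ends 11:00am at or before Old-Town Visit starts 11:50am → clear.
Gallery Tasting: starts 10:50am before Old-Town Visit ends 12:40pm, and ends 12:20pm after Old-Town Visit starts 11:50am → overlap.
Market Break: starts 11:50am before Old-Town Visit ends 12:40pm, and ends 2:20pm after Old-Town Visit starts 11:50am → overlap.
Bridge Stop: starts 1:50pm at or after Old-Town Visit ends 12:40pm → clear.
Market Photo: starts 3:10pm at or after Old-Town Visit ends 12:40pm → clear.
Gardens Hike: starts 7:50pm at or after Old-Town Visit ends 12:40pm → clear.
Old-Town Visit overlaps Gallery Tasting, Market Break.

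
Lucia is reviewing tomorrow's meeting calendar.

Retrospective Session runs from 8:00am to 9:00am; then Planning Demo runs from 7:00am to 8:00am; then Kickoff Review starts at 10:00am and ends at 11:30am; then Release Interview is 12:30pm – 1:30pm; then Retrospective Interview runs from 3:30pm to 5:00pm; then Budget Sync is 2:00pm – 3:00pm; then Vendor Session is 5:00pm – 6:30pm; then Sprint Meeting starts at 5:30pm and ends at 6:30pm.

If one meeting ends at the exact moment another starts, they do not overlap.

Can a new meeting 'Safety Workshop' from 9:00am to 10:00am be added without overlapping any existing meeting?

Yes — the slot is free

Planning Demo: ends 8:00am at or before Safety Workshop starts 9:00am → clear.
Retrospective Session: ends 9:00am at or before Safety Workshop starts 9:00am → clear.
Kickoff Review: starts 10:00am at or after Safety Workshop ends 10:00am → clear.
Release Interview: starts 12:30pm at or after Safety Workshop ends 10:00am → clear.
Budget Sync: starts 2:00pm at or after Safety Workshop ends 10:00am → clear.
Retrospective Interview: starts 3:30pm at or after Safety Workshop ends 10:00am → clear.
Vendor Session: starts 5:00pm at or after Safety Workshop ends 10:00am → clear.
Sprint Meeting: starts 5:30pm at or after Safety Workshop ends 10:00am → clear.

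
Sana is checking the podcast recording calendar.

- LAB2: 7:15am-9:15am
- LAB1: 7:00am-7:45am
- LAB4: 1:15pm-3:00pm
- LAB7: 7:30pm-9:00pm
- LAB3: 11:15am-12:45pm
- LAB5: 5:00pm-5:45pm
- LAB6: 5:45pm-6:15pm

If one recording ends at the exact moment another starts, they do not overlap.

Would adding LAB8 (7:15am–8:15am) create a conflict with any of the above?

LAB1: starts 7:00am before LAB8 ends 8:15am, and ends 7:45am after LAB8 starts 7:15am → overlap.
LAB2: starts 7:15am before LAB8 ends 8:15am, and ends 9:15am after LAB8 starts 7:15am → overlap.
LAB3: starts 11:15am at or after LAB8 ends 8:15am → clear.
LAB4: starts 1:15pm at or after LAB8 ends 8:15am → clear.
LAB5: starts 5:00pm at or after LAB8 ends 8:15am → clear.
LAB6: starts 5:45pm at or after LAB8 ends 8:15am → clear.
LAB7: starts 7:30pm at or after LAB8 ends 8:15am → clear.
LAB8 overlaps LAB1, LAB2.

Yes — it overlaps LAB1, LAB2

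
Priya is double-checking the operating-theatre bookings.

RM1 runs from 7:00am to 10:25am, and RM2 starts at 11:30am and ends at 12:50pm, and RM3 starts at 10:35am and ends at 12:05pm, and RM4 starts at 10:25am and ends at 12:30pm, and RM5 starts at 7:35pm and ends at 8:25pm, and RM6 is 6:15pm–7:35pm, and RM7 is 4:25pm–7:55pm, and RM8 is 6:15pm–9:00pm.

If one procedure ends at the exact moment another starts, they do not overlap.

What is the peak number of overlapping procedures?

Sweep the timeline, counting +1 at each start and −1 at each end (ends before starts at a tie):
7:00am start RM1 → 1
10:25am end RM1 → 0
10:25am start RM4 → 1
10:35am start RM3 → 2
11:30am start RM2 → 3
12:05pm end RM3 → 2
12:30pm end RM4 → 1
12:50pm end RM2 → 0
4:25pm start RM7 → 1
6:15pm start RM6 → 2
6:15pm start RM8 → 3
7:35pm end RM6 → 2
7:35pm start RM5 → 3
7:55pm end RM7 → 2
8:25pm end RM5 → 1
9:00pm end RM8 → 0
Peak is 3, at 11:30am (RM2, RM3, RM4).

3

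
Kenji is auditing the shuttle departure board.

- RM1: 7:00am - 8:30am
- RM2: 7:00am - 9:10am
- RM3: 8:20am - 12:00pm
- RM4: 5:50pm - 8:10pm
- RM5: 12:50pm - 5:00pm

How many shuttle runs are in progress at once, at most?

3

Sort all start/end points and keep a running count:
7:00am start RM1 → 1
7:00am start RM2 → 2
8:20am start RM3 → 3
8:30am end RM1 → 2
9:10am end RM2 → 1
12:00pm end RM3 → 0
12:50pm start RM5 → 1
5:00pm end RM5 → 0
5:50pm start RM4 → 1
8:10pm end RM4 → 0
Peak is 3, at 8:20am (RM1, RM2, RM3).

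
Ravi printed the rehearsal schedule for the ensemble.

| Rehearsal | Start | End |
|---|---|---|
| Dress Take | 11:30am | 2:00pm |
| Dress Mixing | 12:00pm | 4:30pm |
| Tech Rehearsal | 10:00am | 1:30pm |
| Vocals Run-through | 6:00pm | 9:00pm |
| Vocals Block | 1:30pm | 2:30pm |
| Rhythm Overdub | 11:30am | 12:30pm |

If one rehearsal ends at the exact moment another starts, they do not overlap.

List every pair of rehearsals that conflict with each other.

Two intervals overlap when each starts before the other ends.
Sorted by start: Tech Rehearsal, Dress Take, Rhythm Overdub, Dress Mixing, Vocals Block, Vocals Run-through.
Dress Take starts before Tech Rehearsal ends → Tech Rehearsal and Dress Take overlap.
Rhythm Overdub starts before Tech Rehearsal ends → Tech Rehearsal and Rhythm Overdub overlap.
Dress Mixing starts before Tech Rehearsal ends → Tech Rehearsal and Dress Mixing overlap.
Vocals Block starts exactly when Tech Rehearsal ends (back-to-back, no overlap), so nothing later overlaps Tech Rehearsal either.
Rhythm Overdub starts before Dress Take ends → Dress Take and Rhythm Overdub overlap.
Dress Mixing starts before Dress Take ends → Dress Take and Dress Mixing overlap.
Vocals Block starts before Dress Take ends → Dress Take and Vocals Block overlap.
Vocals Run-through starts after Dress Take ends.
Dress Mixing starts before Rhythm Overdub ends → Rhythm Overdub and Dress Mixing overlap.
Vocals Block starts after Rhythm Overdub ends, so nothing later overlaps Rhythm Overdub either.
Vocals Block starts before Dress Mixing ends → Dress Mixing and Vocals Block overlap.
Vocals Run-through starts after Dress Mixing ends.
Vocals Run-through starts after Vocals Block ends.

Dress Mixing & Dress Take, Dress Mixing & Rhythm Overdub, Dress Mixing & Tech Rehearsal, Dress Mixing & Vocals Block, Dress Take & Rhythm Overdub, Dress Take & Tech Rehearsal, Dress Take & Vocals Block, Rhythm Overdub & Tech Rehearsal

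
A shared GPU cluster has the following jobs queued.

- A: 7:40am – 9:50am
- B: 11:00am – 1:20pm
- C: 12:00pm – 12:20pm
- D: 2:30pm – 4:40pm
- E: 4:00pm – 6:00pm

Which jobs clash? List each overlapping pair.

B & C, D & E

Two intervals overlap when each starts before the other ends.
Sorted by start: A, B, C, D, E.
B starts after A ends — done with A.
C starts before B ends → B and C overlap.
D starts after B ends — done with B.
D starts after C ends — done with C.
E starts before D ends → D and E overlap.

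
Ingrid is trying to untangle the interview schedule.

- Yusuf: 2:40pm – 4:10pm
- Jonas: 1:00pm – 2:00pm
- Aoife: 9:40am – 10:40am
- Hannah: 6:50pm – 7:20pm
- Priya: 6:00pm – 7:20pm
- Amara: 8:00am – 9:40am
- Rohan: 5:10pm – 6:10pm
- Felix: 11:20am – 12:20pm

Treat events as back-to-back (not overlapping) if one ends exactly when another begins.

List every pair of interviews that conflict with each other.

Hannah & Priya, Priya & Rohan

Two intervals overlap when each starts before the other ends.
Sorted by start: Amara, Aoife, Felix, Jonas, Yusuf, Rohan, Priya, Hannah.
Aoife starts exactly when Amara ends (back-to-back, no overlap), so Amara has no further overlaps.
Felix starts after Aoife ends, so Aoife has no further overlaps.
Jonas starts after Felix ends, so Felix has no further overlaps.
Yusuf starts after Jonas ends, so Jonas has no further overlaps.
Rohan starts after Yusuf ends, so Yusuf has no further overlaps.
Priya starts before Rohan ends → Rohan and Priya overlap.
Hannah starts after Rohan ends.
Hannah starts before Priya ends → Priya and Hannah overlap.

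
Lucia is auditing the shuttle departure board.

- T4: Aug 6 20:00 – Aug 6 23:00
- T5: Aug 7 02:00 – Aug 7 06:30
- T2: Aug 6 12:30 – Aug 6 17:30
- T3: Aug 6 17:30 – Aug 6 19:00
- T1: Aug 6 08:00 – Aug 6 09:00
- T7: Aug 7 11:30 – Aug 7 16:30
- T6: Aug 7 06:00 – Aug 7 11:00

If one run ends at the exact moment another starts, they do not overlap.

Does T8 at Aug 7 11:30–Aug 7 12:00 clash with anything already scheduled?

Yes — it overlaps T7

T1: ends Aug 6 09:00 at or before T8 starts Aug 7 11:30 → clear.
T2: ends Aug 6 17:30 at or before T8 starts Aug 7 11:30 → clear.
T3: ends Aug 6 19:00 at or before T8 starts Aug 7 11:30 → clear.
T4: ends Aug 6 23:00 at or before T8 starts Aug 7 11:30 → clear.
T5: ends Aug 7 06:30 at or before T8 starts Aug 7 11:30 → clear.
T6: ends Aug 7 11:00 at or before T8 starts Aug 7 11:30 → clear.
T7: starts Aug 7 11:30 before T8 ends Aug 7 12:00, and ends Aug 7 16:30 after T8 starts Aug 7 11:30 → overlap.
T8 overlaps T7.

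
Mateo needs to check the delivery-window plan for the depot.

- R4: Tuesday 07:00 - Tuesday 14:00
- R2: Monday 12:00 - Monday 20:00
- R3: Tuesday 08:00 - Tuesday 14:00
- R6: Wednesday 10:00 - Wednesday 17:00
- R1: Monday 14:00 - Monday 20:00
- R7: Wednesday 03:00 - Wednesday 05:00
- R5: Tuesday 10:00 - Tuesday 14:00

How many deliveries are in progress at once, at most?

Sort all start/end points and keep a running count:
Monday 12:00 start R2 → 1
Monday 14:00 start R1 → 2
Monday 20:00 end R1 → 1
Monday 20:00 end R2 → 0
Tuesday 07:00 start R4 → 1
Tuesday 08:00 start R3 → 2
Tuesday 10:00 start R5 → 3
Tuesday 14:00 end R3 → 2
Tuesday 14:00 end R4 → 1
Tuesday 14:00 end R5 → 0
Wednesday 03:00 start R7 → 1
Wednesday 05:00 end R7 → 0
Wednesday 10:00 start R6 → 1
Wednesday 17:00 end R6 → 0
Peak is 3, at Tuesday 10:00 (R3, R4, R5).

3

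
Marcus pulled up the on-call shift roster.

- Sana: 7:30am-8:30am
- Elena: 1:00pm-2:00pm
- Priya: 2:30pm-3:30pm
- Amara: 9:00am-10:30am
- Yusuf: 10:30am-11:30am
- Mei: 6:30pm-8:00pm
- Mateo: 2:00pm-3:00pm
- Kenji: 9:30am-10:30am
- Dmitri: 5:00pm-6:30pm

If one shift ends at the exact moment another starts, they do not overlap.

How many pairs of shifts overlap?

Sorted by start: Sana, Amara, Kenji, Yusuf, Elena, Mateo, Priya, Dmitri, Mei.
Amara starts after Sana ends, so Sana has no further overlaps.
Kenji starts before Amara ends → Amara and Kenji overlap.
Yusuf starts exactly when Amara ends (back-to-back, no overlap), so Amara has no further overlaps.
Yusuf starts exactly when Kenji ends (back-to-back, no overlap), so Kenji has no further overlaps.
Elena starts after Yusuf ends, so Yusuf has no further overlaps.
Mateo starts exactly when Elena ends (back-to-back, no overlap), so Elena has no further overlaps.
Priya starts before Mateo ends → Mateo and Priya overlap.
Dmitri starts after Mateo ends, so Mateo has no further overlaps.
Dmitri starts after Priya ends, so Priya has no further overlaps.
Mei starts exactly when Dmitri ends (back-to-back, no overlap).
Overlapping pairs: Amara & Kenji, Mateo & Priya — 2 in total.

2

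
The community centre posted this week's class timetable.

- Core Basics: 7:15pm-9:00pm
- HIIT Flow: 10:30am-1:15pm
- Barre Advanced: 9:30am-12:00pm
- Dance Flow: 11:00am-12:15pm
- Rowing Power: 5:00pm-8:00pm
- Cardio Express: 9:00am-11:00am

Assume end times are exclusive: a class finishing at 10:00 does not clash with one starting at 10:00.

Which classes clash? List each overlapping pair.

Barre Advanced & Cardio Express, Barre Advanced & Dance Flow, Barre Advanced & HIIT Flow, Cardio Express & HIIT Flow, Core Basics & Rowing Power, Dance Flow & HIIT Flow

Sorted by start: Cardio Express, Barre Advanced, HIIT Flow, Dance Flow, Rowing Power, Core Basics.
Barre Advanced starts before Cardio Express ends → Cardio Express and Barre Advanced overlap.
HIIT Flow starts before Cardio Express ends → Cardio Express and HIIT Flow overlap.
Dance Flow starts exactly when Cardio Express ends (back-to-back, no overlap) — done with Cardio Express.
HIIT Flow starts before Barre Advanced ends → Barre Advanced and HIIT Flow overlap.
Dance Flow starts before Barre Advanced ends → Barre Advanced and Dance Flow overlap.
Rowing Power starts after Barre Advanced ends — done with Barre Advanced.
Dance Flow starts before HIIT Flow ends → HIIT Flow and Dance Flow overlap.
Rowing Power starts after HIIT Flow ends — done with HIIT Flow.
Rowing Power starts after Dance Flow ends — done with Dance Flow.
Core Basics starts before Rowing Power ends → Rowing Power and Core Basics overlap.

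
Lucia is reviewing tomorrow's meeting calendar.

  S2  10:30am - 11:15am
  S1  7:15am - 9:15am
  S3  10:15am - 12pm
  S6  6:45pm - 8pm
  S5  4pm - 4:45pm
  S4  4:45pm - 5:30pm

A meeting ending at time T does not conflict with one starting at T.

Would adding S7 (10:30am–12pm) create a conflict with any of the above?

Yes — it overlaps S2, S3

S1: ends 9:15am at or before S7 starts 10:30am → clear.
S3: starts 10:15am before S7 ends 12pm, and ends 12pm after S7 starts 10:30am → overlap.
S2: starts 10:30am before S7 ends 12pm, and ends 11:15am after S7 starts 10:30am → overlap.
S5: starts 4pm at or after S7 ends 12pm → clear.
S4: starts 4:45pm at or after S7 ends 12pm → clear.
S6: starts 6:45pm at or after S7 ends 12pm → clear.
S7 overlaps S2, S3.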